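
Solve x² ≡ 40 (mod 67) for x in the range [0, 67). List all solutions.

Since 67 ≡ 3 (mod 4), a square root of 40 is 40^((67+1)/4) = 40^17 mod 67.
Repeated squaring: 40^2≡59, 40^4≡64, 40^8≡9, 40^16≡14 (mod 67).
40^17 = 40^(16+1) ≡ 24 (mod 67).
Check: 24² = 576 ≡ 40 (mod 67). The two roots are 24 and 43.

24, 43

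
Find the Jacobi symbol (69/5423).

Reciprocity: 69 ≡ 1 and 5423 ≡ 3 (mod 4), so (69/5423) = +(5423/69).
Reduce top mod 69: now compute (41/69).
Reciprocity: 41 ≡ 1 and 69 ≡ 1 (mod 4), so (41/69) = +(69/41).
Reduce top mod 41: now compute (28/41).
Pull out 2^2: since 41 ≡ 1 (mod 8), (2/41) = +1, so (2/41)^2 = +1.
Reciprocity: 7 ≡ 3 and 41 ≡ 1 (mod 4), so (7/41) = +(41/7).
Reduce top mod 7: now compute (6/7).
Pull out 2: since 7 ≡ 7 (mod 8), (2/7) = +1.
Reciprocity: 3 ≡ 3 and 7 ≡ 3 (mod 4), so (3/7) = −(7/3).
Reduce top mod 3: now compute (1/3).
Reached (1/3) = 1. Collecting the sign flips along the way, the symbol is -1.

-1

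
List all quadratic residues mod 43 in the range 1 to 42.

Square k = 1,…,21 (k and 43−k give the same square):
1²=1, 2²=4, 3²=9, 4²=16, 5²=25, 6²=36, 7²≡6, 8²≡21, 9²≡38, 10²≡14, 11²≡35, 12²≡15, 13²≡40, 14²≡24, 15²≡10, 16²≡41, 17²≡31, 18²≡23, 19²≡17, 20²≡13, 21²≡11 (mod 43).
So the quadratic residues mod 43 are {1, 4, 6, 9, 10, 11, 13, 14, 15, 16, 17, 21, 23, 24, 25, 31, 35, 36, 38, 40, 41}.

1, 4, 6, 9, 10, 11, 13, 14, 15, 16, 17, 21, 23, 24, 25, 31, 35, 36, 38, 40, 41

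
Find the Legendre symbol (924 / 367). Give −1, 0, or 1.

Euler's criterion: (924/367) ≡ 190^183 (mod 367).
190^2 ≡ 134 (mod 367)
190^4 ≡ 340 (mod 367)
190^8 ≡ 362 (mod 367)
190^16 ≡ 25 (mod 367)
190^32 ≡ 258 (mod 367)
190^64 ≡ 137 (mod 367)
190^128 ≡ 52 (mod 367)
190^183 = 190^(128+32+16+4+2+1) ≡ 1 (mod 367).
Result is 1, so (924/367) = 1.

1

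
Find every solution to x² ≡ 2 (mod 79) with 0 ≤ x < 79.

Since 79 ≡ 3 (mod 4), a square root of 2 is 2^((79+1)/4) = 2^20 mod 79.
Repeated squaring: 2^2≡4, 2^4≡16, 2^8≡19, 2^16≡45 (mod 79).
2^20 = 2^(16+4) ≡ 9 (mod 79).
Check: 9² = 81 ≡ 2 (mod 79). The two roots are 9 and 70.

9, 70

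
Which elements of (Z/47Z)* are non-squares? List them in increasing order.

Square k = 1,…,23 (k and 47−k give the same square):
1²=1, 2²=4, 3²=9, 4²=16, 5²=25, 6²=36, 7²≡2, 8²≡17, 9²≡34, 10²≡6, 11²≡27, 12²≡3, 13²≡28, 14²≡8, 15²≡37, 16²≡21, 17²≡7, 18²≡42, 19²≡32, 20²≡24, 21²≡18, 22²≡14, 23²≡12 (mod 47).
The residues are {1, 2, 3, 4, 6, 7, 8, 9, 12, 14, 16, 17, 18, 21, 24, 25, 27, 28, 32, 34, 36, 37, 42}; the non-residues are the remaining 23 nonzero classes.

5,10,11,13,15,19,20,22,23,26,29,30,31,33,35,38,39,40,41,43,44,45,46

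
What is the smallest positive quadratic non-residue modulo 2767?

3

(2/2767) = +1, so 2 is a residue.
(3/2767) = −1, so 3 is the smallest positive non-residue mod 2767.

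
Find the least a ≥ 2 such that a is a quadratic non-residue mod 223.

(2/223) = +1, so 2 is a residue.
(3/223) = −1, so 3 is the smallest positive non-residue mod 223.

3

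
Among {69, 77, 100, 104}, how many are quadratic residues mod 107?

2

(69/107) = +1 → QR.
(77/107) = -1 → non-residue.
(100/107) = +1 → QR.
(104/107) = -1 → non-residue.
Total quadratic residues among the 4: 2.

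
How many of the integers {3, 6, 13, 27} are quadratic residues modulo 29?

2

(3/29) = -1 → non-residue.
(6/29) = +1 → QR.
(13/29) = +1 → QR.
(27/29) = -1 → non-residue.
Total quadratic residues among the 4: 2.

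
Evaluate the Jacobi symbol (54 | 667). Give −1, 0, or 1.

1

Pull out 2: since 667 ≡ 3 (mod 8), (2/667) = -1.
Reciprocity: 27 ≡ 3 and 667 ≡ 3 (mod 4), so (27/667) = −(667/27).
Reduce top mod 27: now compute (19/27).
Reciprocity: 19 ≡ 3 and 27 ≡ 3 (mod 4), so (19/27) = −(27/19).
Reduce top mod 19: now compute (8/19).
Pull out 2^3: since 19 ≡ 3 (mod 8), (2/19) = -1, so (2/19)^3 = -1.
Reached (1/19) = 1. Collecting the sign flips along the way, the symbol is +1.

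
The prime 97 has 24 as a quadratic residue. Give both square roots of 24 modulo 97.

11, 86

97 ≡ 1 (mod 4), so we find a root by search.
Trying successive values, 11² = 121 ≡ 24 (mod 97). The other root is 97 − 11 = 86.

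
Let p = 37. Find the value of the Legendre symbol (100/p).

Euler's criterion: (100/37) ≡ 26^18 (mod 37).
26^2 ≡ 10 (mod 37)
26^4 ≡ 26 (mod 37)
26^8 ≡ 10 (mod 37)
26^16 ≡ 26 (mod 37)
26^18 = 26^(16+2) ≡ 1 (mod 37).
Result is 1, so (100/37) = 1.

1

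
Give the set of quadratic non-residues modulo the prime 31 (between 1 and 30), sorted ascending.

3 6 11 12 13 15 17 21 22 23 24 26 27 29 30

Square k = 1,…,15 (k and 31−k give the same square):
1²=1, 2²=4, 3²=9, 4²=16, 5²=25, 6²≡5, 7²≡18, 8²≡2, 9²≡19, 10²≡7, 11²≡28, 12²≡20, 13²≡14, 14²≡10, 15²≡8 (mod 31).
The residues are {1, 2, 4, 5, 7, 8, 9, 10, 14, 16, 18, 19, 20, 25, 28}; the non-residues are the remaining 15 nonzero classes.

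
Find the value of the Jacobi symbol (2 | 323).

-1

Pull out 2: since 323 ≡ 3 (mod 8), (2/323) = -1.
Reached (1/323) = 1. Collecting the sign flips along the way, the symbol is -1.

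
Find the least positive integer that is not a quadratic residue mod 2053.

2

(2/2053) = −1, so 2 is the smallest positive non-residue mod 2053.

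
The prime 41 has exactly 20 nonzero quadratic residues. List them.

Square k = 1,…,20 (k and 41−k give the same square):
1²=1, 2²=4, 3²=9, 4²=16, 5²=25, 6²=36, 7²≡8, 8²≡23, 9²≡40, 10²≡18, 11²≡39, 12²≡21, 13²≡5, 14²≡32, 15²≡20, 16²≡10, 17²≡2, 18²≡37, 19²≡33, 20²≡31 (mod 41).
So the quadratic residues mod 41 are {1, 2, 4, 5, 8, 9, 10, 16, 18, 20, 21, 23, 25, 31, 32, 33, 36, 37, 39, 40}.

1, 2, 4, 5, 8, 9, 10, 16, 18, 20, 21, 23, 25, 31, 32, 33, 36, 37, 39, 40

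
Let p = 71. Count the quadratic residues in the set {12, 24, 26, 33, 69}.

2

(12/71) = +1 → QR.
(24/71) = +1 → QR.
(26/71) = -1 → non-residue.
(33/71) = -1 → non-residue.
(69/71) = -1 → non-residue.
Total quadratic residues among the 5: 2.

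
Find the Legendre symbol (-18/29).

Euler's criterion: (-18/29) ≡ 11^14 (mod 29).
11^2 ≡ 5 (mod 29)
11^4 ≡ 25 (mod 29)
11^8 ≡ 16 (mod 29)
11^14 = 11^(8+4+2) ≡ 28 (mod 29).
Result is 28 ≡ −1, so (-18/29) = −1.

-1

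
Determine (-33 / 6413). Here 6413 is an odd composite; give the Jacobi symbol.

First reduce: -33 ≡ 6380 (mod 6413).
Pull out 2^2: since 6413 ≡ 5 (mod 8), (2/6413) = -1, so (2/6413)^2 = +1.
Reciprocity: 1595 ≡ 3 and 6413 ≡ 1 (mod 4), so (1595/6413) = +(6413/1595).
Reduce top mod 1595: now compute (33/1595).
Reciprocity: 33 ≡ 1 and 1595 ≡ 3 (mod 4), so (33/1595) = +(1595/33).
Reduce top mod 33: now compute (11/33).
Reciprocity: 11 ≡ 3 and 33 ≡ 1 (mod 4), so (11/33) = +(33/11).
Reduce top mod 11: now compute (0/11).
Top reduces to 0: gcd > 1, so the symbol is 0.

0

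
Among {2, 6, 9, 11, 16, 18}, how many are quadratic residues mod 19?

4

(2/19) = -1 → non-residue.
(6/19) = +1 → QR.
(9/19) = +1 → QR.
(11/19) = +1 → QR.
(16/19) = +1 → QR.
(18/19) = -1 → non-residue.
Total quadratic residues among the 6: 4.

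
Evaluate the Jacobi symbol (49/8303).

Reciprocity: 49 ≡ 1 and 8303 ≡ 3 (mod 4), so (49/8303) = +(8303/49).
Reduce top mod 49: now compute (22/49).
Pull out 2: since 49 ≡ 1 (mod 8), (2/49) = +1.
Reciprocity: 11 ≡ 3 and 49 ≡ 1 (mod 4), so (11/49) = +(49/11).
Reduce top mod 11: now compute (5/11).
Reciprocity: 5 ≡ 1 and 11 ≡ 3 (mod 4), so (5/11) = +(11/5).
Reduce top mod 5: now compute (1/5).
Reached (1/5) = 1. Collecting the sign flips along the way, the symbol is +1.

1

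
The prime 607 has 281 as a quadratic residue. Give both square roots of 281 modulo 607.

221, 386

Since 607 ≡ 3 (mod 4), a square root of 281 is 281^((607+1)/4) = 281^152 mod 607.
Repeated squaring: 281^2≡51, 281^4≡173, 281^8≡186, 281^16≡604, 281^32≡9, 281^64≡81, 281^128≡491 (mod 607).
281^152 = 281^(128+16+8) ≡ 386 (mod 607).
Check: 386² = 148996 ≡ 281 (mod 607). The two roots are 221 and 386.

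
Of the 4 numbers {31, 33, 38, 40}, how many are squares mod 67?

(31/67) = -1 → non-residue.
(33/67) = +1 → QR.
(38/67) = -1 → non-residue.
(40/67) = +1 → QR.
Total quadratic residues among the 4: 2.

2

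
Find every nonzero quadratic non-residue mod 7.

3,5,6

Square k = 1,…,3 (k and 7−k give the same square):
1²=1, 2²=4, 3²≡2 (mod 7).
The residues are {1, 2, 4}; the non-residues are the remaining 3 nonzero classes.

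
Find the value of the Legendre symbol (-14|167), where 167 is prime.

Euler's criterion: (-14/167) ≡ 153^83 (mod 167).
153^2 ≡ 29 (mod 167)
153^4 ≡ 6 (mod 167)
153^8 ≡ 36 (mod 167)
153^16 ≡ 127 (mod 167)
153^32 ≡ 97 (mod 167)
153^64 ≡ 57 (mod 167)
153^83 = 153^(64+16+2+1) ≡ 166 (mod 167).
Result is 166 ≡ −1, so (-14/167) = −1.

-1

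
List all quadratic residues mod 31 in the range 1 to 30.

Square k = 1,…,15 (k and 31−k give the same square):
1²=1, 2²=4, 3²=9, 4²=16, 5²=25, 6²≡5, 7²≡18, 8²≡2, 9²≡19, 10²≡7, 11²≡28, 12²≡20, 13²≡14, 14²≡10, 15²≡8 (mod 31).
So the quadratic residues mod 31 are {1, 2, 4, 5, 7, 8, 9, 10, 14, 16, 18, 19, 20, 25, 28}.

1, 2, 4, 5, 7, 8, 9, 10, 14, 16, 18, 19, 20, 25, 28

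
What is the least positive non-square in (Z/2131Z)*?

2

(2/2131) = −1, so 2 is the smallest positive non-residue mod 2131.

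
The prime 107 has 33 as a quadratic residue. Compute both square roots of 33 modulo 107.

Since 107 ≡ 3 (mod 4), a square root of 33 is 33^((107+1)/4) = 33^27 mod 107.
Repeated squaring: 33^2≡19, 33^4≡40, 33^8≡102, 33^16≡25 (mod 107).
33^27 = 33^(16+8+2+1) ≡ 56 (mod 107).
Check: 56² = 3136 ≡ 33 (mod 107). The two roots are 51 and 56.

51, 56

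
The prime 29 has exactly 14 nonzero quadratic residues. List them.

Square k = 1,…,14 (k and 29−k give the same square):
1²=1, 2²=4, 3²=9, 4²=16, 5²=25, 6²≡7, 7²≡20, 8²≡6, 9²≡23, 10²≡13, 11²≡5, 12²≡28, 13²≡24, 14²≡22 (mod 29).
So the quadratic residues mod 29 are {1, 4, 5, 6, 7, 9, 13, 16, 20, 22, 23, 24, 25, 28}.

1, 4, 5, 6, 7, 9, 13, 16, 20, 22, 23, 24, 25, 28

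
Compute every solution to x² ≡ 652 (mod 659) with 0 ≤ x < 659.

268, 391

Since 659 ≡ 3 (mod 4), a square root of 652 is 652^((659+1)/4) = 652^165 mod 659.
Repeated squaring: 652^2≡49, 652^4≡424, 652^8≡528, 652^16≡27, 652^32≡70, 652^64≡287, 652^128≡653 (mod 659).
652^165 = 652^(128+32+4+1) ≡ 391 (mod 659).
Check: 391² = 152881 ≡ 652 (mod 659). The two roots are 268 and 391.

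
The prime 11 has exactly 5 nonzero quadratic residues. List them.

Square k = 1,…,5 (k and 11−k give the same square):
1²=1, 2²=4, 3²=9, 4²≡5, 5²≡3 (mod 11).
So the quadratic residues mod 11 are {1, 3, 4, 5, 9}.

1,3,4,5,9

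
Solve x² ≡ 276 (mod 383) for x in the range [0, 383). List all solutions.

67, 316

Since 383 ≡ 3 (mod 4), a square root of 276 is 276^((383+1)/4) = 276^96 mod 383.
Repeated squaring: 276^2≡342, 276^4≡149, 276^8≡370, 276^16≡169, 276^32≡219, 276^64≡86 (mod 383).
276^96 = 276^(64+32) ≡ 67 (mod 383).
Check: 67² = 4489 ≡ 276 (mod 383). The two roots are 67 and 316.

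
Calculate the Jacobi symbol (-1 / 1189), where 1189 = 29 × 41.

First reduce: -1 ≡ 1188 (mod 1189).
Pull out 2^2: since 1189 ≡ 5 (mod 8), (2/1189) = -1, so (2/1189)^2 = +1.
Reciprocity: 297 ≡ 1 and 1189 ≡ 1 (mod 4), so (297/1189) = +(1189/297).
Reduce top mod 297: now compute (1/297).
Reached (1/297) = 1. Collecting the sign flips along the way, the symbol is +1.

1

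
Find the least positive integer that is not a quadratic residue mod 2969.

3

(2/2969) = +1, so 2 is a residue.
(3/2969) = −1, so 3 is the smallest positive non-residue mod 2969.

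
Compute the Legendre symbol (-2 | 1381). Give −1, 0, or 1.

-1

First reduce: -2 ≡ 1379 (mod 1381).
Reciprocity: 1379 ≡ 3 and 1381 ≡ 1 (mod 4), so (1379/1381) = +(1381/1379).
Reduce top mod 1379: now compute (2/1379).
Pull out 2: since 1379 ≡ 3 (mod 8), (2/1379) = -1.
Reached (1/1379) = 1. Collecting the sign flips along the way, the symbol is -1.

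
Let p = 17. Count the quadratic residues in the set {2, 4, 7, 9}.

3

(2/17) = +1 → QR.
(4/17) = +1 → QR.
(7/17) = -1 → non-residue.
(9/17) = +1 → QR.
Total quadratic residues among the 4: 3.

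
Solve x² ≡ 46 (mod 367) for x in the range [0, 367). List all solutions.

Since 367 ≡ 3 (mod 4), a square root of 46 is 46^((367+1)/4) = 46^92 mod 367.
Repeated squaring: 46^2≡281, 46^4≡56, 46^8≡200, 46^16≡364, 46^32≡9, 46^64≡81 (mod 367).
46^92 = 46^(64+16+8+4) ≡ 72 (mod 367).
Check: 72² = 5184 ≡ 46 (mod 367). The two roots are 72 and 295.

72, 295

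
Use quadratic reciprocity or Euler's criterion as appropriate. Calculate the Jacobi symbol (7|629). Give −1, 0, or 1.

Reciprocity: 7 ≡ 3 and 629 ≡ 1 (mod 4), so (7/629) = +(629/7).
Reduce top mod 7: now compute (6/7).
Pull out 2: since 7 ≡ 7 (mod 8), (2/7) = +1.
Reciprocity: 3 ≡ 3 and 7 ≡ 3 (mod 4), so (3/7) = −(7/3).
Reduce top mod 3: now compute (1/3).
Reached (1/3) = 1. Collecting the sign flips along the way, the symbol is -1.

-1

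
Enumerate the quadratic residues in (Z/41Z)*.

Square k = 1,…,20 (k and 41−k give the same square):
1²=1, 2²=4, 3²=9, 4²=16, 5²=25, 6²=36, 7²≡8, 8²≡23, 9²≡40, 10²≡18, 11²≡39, 12²≡21, 13²≡5, 14²≡32, 15²≡20, 16²≡10, 17²≡2, 18²≡37, 19²≡33, 20²≡31 (mod 41).
So the quadratic residues mod 41 are {1, 2, 4, 5, 8, 9, 10, 16, 18, 20, 21, 23, 25, 31, 32, 33, 36, 37, 39, 40}.

1,2,4,5,8,9,10,16,18,20,21,23,25,31,32,33,36,37,39,40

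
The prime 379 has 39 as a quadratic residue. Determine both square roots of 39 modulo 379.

163, 216

Since 379 ≡ 3 (mod 4), a square root of 39 is 39^((379+1)/4) = 39^95 mod 379.
Repeated squaring: 39^2≡5, 39^4≡25, 39^8≡246, 39^16≡255, 39^32≡216, 39^64≡39 (mod 379).
39^95 = 39^(64+16+8+4+2+1) ≡ 216 (mod 379).
Check: 216² = 46656 ≡ 39 (mod 379). The two roots are 163 and 216.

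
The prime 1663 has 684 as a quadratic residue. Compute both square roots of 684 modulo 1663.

Since 1663 ≡ 3 (mod 4), a square root of 684 is 684^((1663+1)/4) = 684^416 mod 1663.
Repeated squaring: 684^2≡553, 684^4≡1480, 684^8≡229, 684^16≡888, 684^32≡282, 684^64≡1363, 684^128≡198, 684^256≡955 (mod 1663).
684^416 = 684^(256+128+32) ≡ 948 (mod 1663).
Check: 948² = 898704 ≡ 684 (mod 1663). The two roots are 715 and 948.

715, 948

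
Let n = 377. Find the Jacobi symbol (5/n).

-1

Reciprocity: 5 ≡ 1 and 377 ≡ 1 (mod 4), so (5/377) = +(377/5).
Reduce top mod 5: now compute (2/5).
Pull out 2: since 5 ≡ 5 (mod 8), (2/5) = -1.
Reached (1/5) = 1. Collecting the sign flips along the way, the symbol is -1.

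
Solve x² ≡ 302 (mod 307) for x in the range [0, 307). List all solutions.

84, 223

Since 307 ≡ 3 (mod 4), a square root of 302 is 302^((307+1)/4) = 302^77 mod 307.
Repeated squaring: 302^2≡25, 302^4≡11, 302^8≡121, 302^16≡212, 302^32≡122, 302^64≡148 (mod 307).
302^77 = 302^(64+8+4+1) ≡ 223 (mod 307).
Check: 223² = 49729 ≡ 302 (mod 307). The two roots are 84 and 223.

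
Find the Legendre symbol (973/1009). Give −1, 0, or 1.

1

Reciprocity: 973 ≡ 1 and 1009 ≡ 1 (mod 4), so (973/1009) = +(1009/973).
Reduce top mod 973: now compute (36/973).
Pull out 2^2: since 973 ≡ 5 (mod 8), (2/973) = -1, so (2/973)^2 = +1.
Reciprocity: 9 ≡ 1 and 973 ≡ 1 (mod 4), so (9/973) = +(973/9).
Reduce top mod 9: now compute (1/9).
Reached (1/9) = 1. Collecting the sign flips along the way, the symbol is +1.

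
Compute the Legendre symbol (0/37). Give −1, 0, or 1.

Top reduces to 0: gcd > 1, so the symbol is 0.

0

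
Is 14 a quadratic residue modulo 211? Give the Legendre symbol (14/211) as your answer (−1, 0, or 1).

1

Euler's criterion: (14/211) ≡ 14^105 (mod 211).
14^2 ≡ 196 (mod 211)
14^4 ≡ 14 (mod 211)
14^8 ≡ 196 (mod 211)
14^16 ≡ 14 (mod 211)
14^32 ≡ 196 (mod 211)
14^64 ≡ 14 (mod 211)
14^105 = 14^(64+32+8+1) ≡ 1 (mod 211).
Result is 1, so (14/211) = 1.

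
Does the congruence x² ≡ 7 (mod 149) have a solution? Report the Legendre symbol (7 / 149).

1

Reciprocity: 7 ≡ 3 and 149 ≡ 1 (mod 4), so (7/149) = +(149/7).
Reduce top mod 7: now compute (2/7).
Pull out 2: since 7 ≡ 7 (mod 8), (2/7) = +1.
Reached (1/7) = 1. Collecting the sign flips along the way, the symbol is +1.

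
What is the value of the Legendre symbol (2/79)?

Pull out 2: since 79 ≡ 7 (mod 8), (2/79) = +1.
Reached (1/79) = 1. Collecting the sign flips along the way, the symbol is +1.

1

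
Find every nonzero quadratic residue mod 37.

1, 3, 4, 7, 9, 10, 11, 12, 16, 21, 25, 26, 27, 28, 30, 33, 34, 36

Square k = 1,…,18 (k and 37−k give the same square):
1²=1, 2²=4, 3²=9, 4²=16, 5²=25, 6²=36, 7²≡12, 8²≡27, 9²≡7, 10²≡26, 11²≡10, 12²≡33, 13²≡21, 14²≡11, 15²≡3, 16²≡34, 17²≡30, 18²≡28 (mod 37).
So the quadratic residues mod 37 are {1, 3, 4, 7, 9, 10, 11, 12, 16, 21, 25, 26, 27, 28, 30, 33, 34, 36}.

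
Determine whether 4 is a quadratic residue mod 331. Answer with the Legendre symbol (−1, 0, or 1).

Euler's criterion: (4/331) ≡ 4^165 (mod 331).
4^2 ≡ 16 (mod 331)
4^4 ≡ 256 (mod 331)
4^8 ≡ 329 (mod 331)
4^16 ≡ 4 (mod 331)
4^32 ≡ 16 (mod 331)
4^64 ≡ 256 (mod 331)
4^128 ≡ 329 (mod 331)
4^165 = 4^(128+32+4+1) ≡ 1 (mod 331).
Result is 1, so (4/331) = 1.

1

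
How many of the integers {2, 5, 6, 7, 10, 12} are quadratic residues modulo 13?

(2/13) = -1 → non-residue.
(5/13) = -1 → non-residue.
(6/13) = -1 → non-residue.
(7/13) = -1 → non-residue.
(10/13) = +1 → QR.
(12/13) = +1 → QR.
Total quadratic residues among the 6: 2.

2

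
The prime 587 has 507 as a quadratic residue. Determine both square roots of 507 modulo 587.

41, 546

Since 587 ≡ 3 (mod 4), a square root of 507 is 507^((587+1)/4) = 507^147 mod 587.
Repeated squaring: 507^2≡530, 507^4≡314, 507^8≡567, 507^16≡400, 507^32≡336, 507^64≡192, 507^128≡470 (mod 587).
507^147 = 507^(128+16+2+1) ≡ 546 (mod 587).
Check: 546² = 298116 ≡ 507 (mod 587). The two roots are 41 and 546.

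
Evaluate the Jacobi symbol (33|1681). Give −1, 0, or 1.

Reciprocity: 33 ≡ 1 and 1681 ≡ 1 (mod 4), so (33/1681) = +(1681/33).
Reduce top mod 33: now compute (31/33).
Reciprocity: 31 ≡ 3 and 33 ≡ 1 (mod 4), so (31/33) = +(33/31).
Reduce top mod 31: now compute (2/31).
Pull out 2: since 31 ≡ 7 (mod 8), (2/31) = +1.
Reached (1/31) = 1. Collecting the sign flips along the way, the symbol is +1.

1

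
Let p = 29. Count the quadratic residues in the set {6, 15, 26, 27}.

(6/29) = +1 → QR.
(15/29) = -1 → non-residue.
(26/29) = -1 → non-residue.
(27/29) = -1 → non-residue.
Total quadratic residues among the 4: 1.

1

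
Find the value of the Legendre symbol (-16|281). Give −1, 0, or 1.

1

First reduce: -16 ≡ 265 (mod 281).
Reciprocity: 265 ≡ 1 and 281 ≡ 1 (mod 4), so (265/281) = +(281/265).
Reduce top mod 265: now compute (16/265).
Pull out 2^4: since 265 ≡ 1 (mod 8), (2/265) = +1, so (2/265)^4 = +1.
Reached (1/265) = 1. Collecting the sign flips along the way, the symbol is +1.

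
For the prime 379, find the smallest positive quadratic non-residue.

(2/379) = −1, so 2 is the smallest positive non-residue mod 379.

2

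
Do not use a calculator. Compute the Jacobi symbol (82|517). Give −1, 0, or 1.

Pull out 2: since 517 ≡ 5 (mod 8), (2/517) = -1.
Reciprocity: 41 ≡ 1 and 517 ≡ 1 (mod 4), so (41/517) = +(517/41).
Reduce top mod 41: now compute (25/41).
Reciprocity: 25 ≡ 1 and 41 ≡ 1 (mod 4), so (25/41) = +(41/25).
Reduce top mod 25: now compute (16/25).
Pull out 2^4: since 25 ≡ 1 (mod 8), (2/25) = +1, so (2/25)^4 = +1.
Reached (1/25) = 1. Collecting the sign flips along the way, the symbol is -1.

-1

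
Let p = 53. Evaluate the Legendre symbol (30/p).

Euler's criterion: (30/53) ≡ 30^26 (mod 53).
30^2 ≡ 52 (mod 53)
30^4 ≡ 1 (mod 53)
30^8 ≡ 1 (mod 53)
30^16 ≡ 1 (mod 53)
30^26 = 30^(16+8+2) ≡ 52 (mod 53).
Result is 52 ≡ −1, so (30/53) = −1.

-1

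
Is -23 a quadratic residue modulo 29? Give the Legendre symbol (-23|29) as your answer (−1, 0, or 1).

First reduce: -23 ≡ 6 (mod 29).
Pull out 2: since 29 ≡ 5 (mod 8), (2/29) = -1.
Reciprocity: 3 ≡ 3 and 29 ≡ 1 (mod 4), so (3/29) = +(29/3).
Reduce top mod 3: now compute (2/3).
Pull out 2: since 3 ≡ 3 (mod 8), (2/3) = -1.
Reached (1/3) = 1. Collecting the sign flips along the way, the symbol is +1.

1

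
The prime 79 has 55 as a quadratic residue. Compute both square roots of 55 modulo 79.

23, 56

Since 79 ≡ 3 (mod 4), a square root of 55 is 55^((79+1)/4) = 55^20 mod 79.
Repeated squaring: 55^2≡23, 55^4≡55, 55^8≡23, 55^16≡55 (mod 79).
55^20 = 55^(16+4) ≡ 23 (mod 79).
Check: 23² = 529 ≡ 55 (mod 79). The two roots are 23 and 56.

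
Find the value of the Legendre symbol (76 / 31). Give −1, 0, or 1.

Euler's criterion: (76/31) ≡ 14^15 (mod 31).
14^2 ≡ 10 (mod 31)
14^4 ≡ 7 (mod 31)
14^8 ≡ 18 (mod 31)
14^15 = 14^(8+4+2+1) ≡ 1 (mod 31).
Result is 1, so (76/31) = 1.

1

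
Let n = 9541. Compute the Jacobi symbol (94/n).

Pull out 2: since 9541 ≡ 5 (mod 8), (2/9541) = -1.
Reciprocity: 47 ≡ 3 and 9541 ≡ 1 (mod 4), so (47/9541) = +(9541/47).
Reduce top mod 47: now compute (0/47).
Top reduces to 0: gcd > 1, so the symbol is 0.

0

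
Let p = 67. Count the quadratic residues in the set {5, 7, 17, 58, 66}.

1

(5/67) = -1 → non-residue.
(7/67) = -1 → non-residue.
(17/67) = +1 → QR.
(58/67) = -1 → non-residue.
(66/67) = -1 → non-residue.
Total quadratic residues among the 5: 1.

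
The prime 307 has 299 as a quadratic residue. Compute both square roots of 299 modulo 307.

91, 216

Since 307 ≡ 3 (mod 4), a square root of 299 is 299^((307+1)/4) = 299^77 mod 307.
Repeated squaring: 299^2≡64, 299^4≡105, 299^8≡280, 299^16≡115, 299^32≡24, 299^64≡269 (mod 307).
299^77 = 299^(64+8+4+1) ≡ 216 (mod 307).
Check: 216² = 46656 ≡ 299 (mod 307). The two roots are 91 and 216.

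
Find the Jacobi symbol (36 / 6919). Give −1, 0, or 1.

1

Pull out 2^2: since 6919 ≡ 7 (mod 8), (2/6919) = +1, so (2/6919)^2 = +1.
Reciprocity: 9 ≡ 1 and 6919 ≡ 3 (mod 4), so (9/6919) = +(6919/9).
Reduce top mod 9: now compute (7/9).
Reciprocity: 7 ≡ 3 and 9 ≡ 1 (mod 4), so (7/9) = +(9/7).
Reduce top mod 7: now compute (2/7).
Pull out 2: since 7 ≡ 7 (mod 8), (2/7) = +1.
Reached (1/7) = 1. Collecting the sign flips along the way, the symbol is +1.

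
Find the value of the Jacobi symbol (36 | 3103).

1

Pull out 2^2: since 3103 ≡ 7 (mod 8), (2/3103) = +1, so (2/3103)^2 = +1.
Reciprocity: 9 ≡ 1 and 3103 ≡ 3 (mod 4), so (9/3103) = +(3103/9).
Reduce top mod 9: now compute (7/9).
Reciprocity: 7 ≡ 3 and 9 ≡ 1 (mod 4), so (7/9) = +(9/7).
Reduce top mod 7: now compute (2/7).
Pull out 2: since 7 ≡ 7 (mod 8), (2/7) = +1.
Reached (1/7) = 1. Collecting the sign flips along the way, the symbol is +1.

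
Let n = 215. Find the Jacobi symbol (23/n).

-1

Reciprocity: 23 ≡ 3 and 215 ≡ 3 (mod 4), so (23/215) = −(215/23).
Reduce top mod 23: now compute (8/23).
Pull out 2^3: since 23 ≡ 7 (mod 8), (2/23) = +1, so (2/23)^3 = +1.
Reached (1/23) = 1. Collecting the sign flips along the way, the symbol is -1.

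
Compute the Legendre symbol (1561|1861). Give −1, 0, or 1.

Reciprocity: 1561 ≡ 1 and 1861 ≡ 1 (mod 4), so (1561/1861) = +(1861/1561).
Reduce top mod 1561: now compute (300/1561).
Pull out 2^2: since 1561 ≡ 1 (mod 8), (2/1561) = +1, so (2/1561)^2 = +1.
Reciprocity: 75 ≡ 3 and 1561 ≡ 1 (mod 4), so (75/1561) = +(1561/75).
Reduce top mod 75: now compute (61/75).
Reciprocity: 61 ≡ 1 and 75 ≡ 3 (mod 4), so (61/75) = +(75/61).
Reduce top mod 61: now compute (14/61).
Pull out 2: since 61 ≡ 5 (mod 8), (2/61) = -1.
Reciprocity: 7 ≡ 3 and 61 ≡ 1 (mod 4), so (7/61) = +(61/7).
Reduce top mod 7: now compute (5/7).
Reciprocity: 5 ≡ 1 and 7 ≡ 3 (mod 4), so (5/7) = +(7/5).
Reduce top mod 5: now compute (2/5).
Pull out 2: since 5 ≡ 5 (mod 8), (2/5) = -1.
Reached (1/5) = 1. Collecting the sign flips along the way, the symbol is +1.

1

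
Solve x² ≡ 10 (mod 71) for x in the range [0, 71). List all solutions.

9, 62

Since 71 ≡ 3 (mod 4), a square root of 10 is 10^((71+1)/4) = 10^18 mod 71.
Repeated squaring: 10^2≡29, 10^4≡60, 10^8≡50, 10^16≡15 (mod 71).
10^18 = 10^(16+2) ≡ 9 (mod 71).
Check: 9² = 81 ≡ 10 (mod 71). The two roots are 9 and 62.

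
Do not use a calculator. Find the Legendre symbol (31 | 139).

Euler's criterion: (31/139) ≡ 31^69 (mod 139).
31^2 ≡ 127 (mod 139)
31^4 ≡ 5 (mod 139)
31^8 ≡ 25 (mod 139)
31^16 ≡ 69 (mod 139)
31^32 ≡ 35 (mod 139)
31^64 ≡ 113 (mod 139)
31^69 = 31^(64+4+1) ≡ 1 (mod 139).
Result is 1, so (31/139) = 1.

1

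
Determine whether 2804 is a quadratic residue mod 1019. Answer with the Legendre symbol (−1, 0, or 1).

-1

Euler's criterion: (2804/1019) ≡ 766^509 (mod 1019).
766^2 ≡ 831 (mod 1019)
766^4 ≡ 698 (mod 1019)
766^8 ≡ 122 (mod 1019)
766^16 ≡ 618 (mod 1019)
766^32 ≡ 818 (mod 1019)
766^64 ≡ 660 (mod 1019)
766^128 ≡ 487 (mod 1019)
766^256 ≡ 761 (mod 1019)
766^509 = 766^(256+128+64+32+16+8+4+1) ≡ 1018 (mod 1019).
Result is 1018 ≡ −1, so (2804/1019) = −1.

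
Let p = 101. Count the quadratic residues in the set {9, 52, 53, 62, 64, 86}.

3

(9/101) = +1 → QR.
(52/101) = +1 → QR.
(53/101) = -1 → non-residue.
(62/101) = -1 → non-residue.
(64/101) = +1 → QR.
(86/101) = -1 → non-residue.
Total quadratic residues among the 6: 3.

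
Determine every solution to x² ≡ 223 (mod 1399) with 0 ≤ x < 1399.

180, 1219

Since 1399 ≡ 3 (mod 4), a square root of 223 is 223^((1399+1)/4) = 223^350 mod 1399.
Repeated squaring: 223^2≡764, 223^4≡313, 223^8≡39, 223^16≡122, 223^32≡894, 223^64≡407, 223^128≡567, 223^256≡1118 (mod 1399).
223^350 = 223^(256+64+16+8+4+2) ≡ 180 (mod 1399).
Check: 180² = 32400 ≡ 223 (mod 1399). The two roots are 180 and 1219.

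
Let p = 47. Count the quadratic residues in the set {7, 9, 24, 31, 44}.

(7/47) = +1 → QR.
(9/47) = +1 → QR.
(24/47) = +1 → QR.
(31/47) = -1 → non-residue.
(44/47) = -1 → non-residue.
Total quadratic residues among the 5: 3.

3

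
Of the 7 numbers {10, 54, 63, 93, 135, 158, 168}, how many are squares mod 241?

(10/241) = +1 → QR.
(54/241) = +1 → QR.
(63/241) = -1 → non-residue.
(93/241) = -1 → non-residue.
(135/241) = +1 → QR.
(158/241) = +1 → QR.
(168/241) = -1 → non-residue.
Total quadratic residues among the 7: 4.

4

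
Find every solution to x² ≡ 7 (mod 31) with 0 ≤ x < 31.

Since 31 ≡ 3 (mod 4), a square root of 7 is 7^((31+1)/4) = 7^8 mod 31.
Repeated squaring: 7^2≡18, 7^4≡14, 7^8≡10 (mod 31).
7^8 = 7^(8) ≡ 10 (mod 31).
Check: 10² = 100 ≡ 7 (mod 31). The two roots are 10 and 21.

10, 21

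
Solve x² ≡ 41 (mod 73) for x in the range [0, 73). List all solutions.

25, 48

73 ≡ 1 (mod 4), so we find a root by search.
Trying successive values, 25² = 625 ≡ 41 (mod 73). The other root is 73 − 25 = 48.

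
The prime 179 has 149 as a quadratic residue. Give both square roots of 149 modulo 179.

68, 111

Since 179 ≡ 3 (mod 4), a square root of 149 is 149^((179+1)/4) = 149^45 mod 179.
Repeated squaring: 149^2≡5, 149^4≡25, 149^8≡88, 149^16≡47, 149^32≡61 (mod 179).
149^45 = 149^(32+8+4+1) ≡ 68 (mod 179).
Check: 68² = 4624 ≡ 149 (mod 179). The two roots are 68 and 111.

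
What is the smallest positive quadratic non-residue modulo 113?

(2/113) = +1, so 2 is a residue.
(3/113) = −1, so 3 is the smallest positive non-residue mod 113.

3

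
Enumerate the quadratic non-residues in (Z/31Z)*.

3, 6, 11, 12, 13, 15, 17, 21, 22, 23, 24, 26, 27, 29, 30

Square k = 1,…,15 (k and 31−k give the same square):
1²=1, 2²=4, 3²=9, 4²=16, 5²=25, 6²≡5, 7²≡18, 8²≡2, 9²≡19, 10²≡7, 11²≡28, 12²≡20, 13²≡14, 14²≡10, 15²≡8 (mod 31).
The residues are {1, 2, 4, 5, 7, 8, 9, 10, 14, 16, 18, 19, 20, 25, 28}; the non-residues are the remaining 15 nonzero classes.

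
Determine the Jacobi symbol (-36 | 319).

-1

First reduce: -36 ≡ 283 (mod 319).
Reciprocity: 283 ≡ 3 and 319 ≡ 3 (mod 4), so (283/319) = −(319/283).
Reduce top mod 283: now compute (36/283).
Pull out 2^2: since 283 ≡ 3 (mod 8), (2/283) = -1, so (2/283)^2 = +1.
Reciprocity: 9 ≡ 1 and 283 ≡ 3 (mod 4), so (9/283) = +(283/9).
Reduce top mod 9: now compute (4/9).
Pull out 2^2: since 9 ≡ 1 (mod 8), (2/9) = +1, so (2/9)^2 = +1.
Reached (1/9) = 1. Collecting the sign flips along the way, the symbol is -1.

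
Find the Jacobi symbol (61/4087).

Reciprocity: 61 ≡ 1 and 4087 ≡ 3 (mod 4), so (61/4087) = +(4087/61).
Reduce top mod 61: now compute (0/61).
Top reduces to 0: gcd > 1, so the symbol is 0.

0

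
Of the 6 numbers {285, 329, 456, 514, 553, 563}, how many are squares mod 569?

(285/569) = +1 → QR.
(329/569) = -1 → non-residue.
(456/569) = +1 → QR.
(514/569) = -1 → non-residue.
(553/569) = +1 → QR.
(563/569) = -1 → non-residue.
Total quadratic residues among the 6: 3.

3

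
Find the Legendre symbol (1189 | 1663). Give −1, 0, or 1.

-1

Reciprocity: 1189 ≡ 1 and 1663 ≡ 3 (mod 4), so (1189/1663) = +(1663/1189).
Reduce top mod 1189: now compute (474/1189).
Pull out 2: since 1189 ≡ 5 (mod 8), (2/1189) = -1.
Reciprocity: 237 ≡ 1 and 1189 ≡ 1 (mod 4), so (237/1189) = +(1189/237).
Reduce top mod 237: now compute (4/237).
Pull out 2^2: since 237 ≡ 5 (mod 8), (2/237) = -1, so (2/237)^2 = +1.
Reached (1/237) = 1. Collecting the sign flips along the way, the symbol is -1.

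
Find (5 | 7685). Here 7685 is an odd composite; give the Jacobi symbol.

Reciprocity: 5 ≡ 1 and 7685 ≡ 1 (mod 4), so (5/7685) = +(7685/5).
Reduce top mod 5: now compute (0/5).
Top reduces to 0: gcd > 1, so the symbol is 0.

0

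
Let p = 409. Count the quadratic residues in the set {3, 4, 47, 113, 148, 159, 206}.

(3/409) = +1 → QR.
(4/409) = +1 → QR.
(47/409) = -1 → non-residue.
(113/409) = -1 → non-residue.
(148/409) = -1 → non-residue.
(159/409) = +1 → QR.
(206/409) = +1 → QR.
Total quadratic residues among the 7: 4.

4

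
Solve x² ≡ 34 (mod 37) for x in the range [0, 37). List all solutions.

37 ≡ 1 (mod 4), so we find a root by search.
Trying successive values, 16² = 256 ≡ 34 (mod 37). The other root is 37 − 16 = 21.

16, 21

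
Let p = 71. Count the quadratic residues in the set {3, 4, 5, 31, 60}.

4

(3/71) = +1 → QR.
(4/71) = +1 → QR.
(5/71) = +1 → QR.
(31/71) = -1 → non-residue.
(60/71) = +1 → QR.
Total quadratic residues among the 5: 4.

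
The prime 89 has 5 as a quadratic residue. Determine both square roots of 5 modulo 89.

89 ≡ 1 (mod 4), so we find a root by search.
Trying successive values, 19² = 361 ≡ 5 (mod 89). The other root is 89 − 19 = 70.

19, 70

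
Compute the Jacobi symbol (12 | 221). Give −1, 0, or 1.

Pull out 2^2: since 221 ≡ 5 (mod 8), (2/221) = -1, so (2/221)^2 = +1.
Reciprocity: 3 ≡ 3 and 221 ≡ 1 (mod 4), so (3/221) = +(221/3).
Reduce top mod 3: now compute (2/3).
Pull out 2: since 3 ≡ 3 (mod 8), (2/3) = -1.
Reached (1/3) = 1. Collecting the sign flips along the way, the symbol is -1.

-1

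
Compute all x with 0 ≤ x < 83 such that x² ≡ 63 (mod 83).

35, 48

Since 83 ≡ 3 (mod 4), a square root of 63 is 63^((83+1)/4) = 63^21 mod 83.
Repeated squaring: 63^2≡68, 63^4≡59, 63^8≡78, 63^16≡25 (mod 83).
63^21 = 63^(16+4+1) ≡ 48 (mod 83).
Check: 48² = 2304 ≡ 63 (mod 83). The two roots are 35 and 48.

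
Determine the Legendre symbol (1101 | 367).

0

First reduce: 1101 ≡ 0 (mod 367).
Top reduces to 0: gcd > 1, so the symbol is 0.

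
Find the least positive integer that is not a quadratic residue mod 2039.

7

(2/2039) = +1, so 2 is a residue.
(3/2039) = +1, so 3 is a residue.
(4/2039) = +1, so 4 is a residue.
(5/2039) = +1, so 5 is a residue.
(6/2039) = +1, so 6 is a residue.
(7/2039) = −1, so 7 is the smallest positive non-residue mod 2039.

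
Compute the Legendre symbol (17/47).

Reciprocity: 17 ≡ 1 and 47 ≡ 3 (mod 4), so (17/47) = +(47/17).
Reduce top mod 17: now compute (13/17).
Reciprocity: 13 ≡ 1 and 17 ≡ 1 (mod 4), so (13/17) = +(17/13).
Reduce top mod 13: now compute (4/13).
Pull out 2^2: since 13 ≡ 5 (mod 8), (2/13) = -1, so (2/13)^2 = +1.
Reached (1/13) = 1. Collecting the sign flips along the way, the symbol is +1.

1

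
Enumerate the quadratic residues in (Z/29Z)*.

Square k = 1,…,14 (k and 29−k give the same square):
1²=1, 2²=4, 3²=9, 4²=16, 5²=25, 6²≡7, 7²≡20, 8²≡6, 9²≡23, 10²≡13, 11²≡5, 12²≡28, 13²≡24, 14²≡22 (mod 29).
So the quadratic residues mod 29 are {1, 4, 5, 6, 7, 9, 13, 16, 20, 22, 23, 24, 25, 28}.

1 4 5 6 7 9 13 16 20 22 23 24 25 28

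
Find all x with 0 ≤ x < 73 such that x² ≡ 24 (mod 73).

73 ≡ 1 (mod 4), so we find a root by search.
Trying successive values, 30² = 900 ≡ 24 (mod 73). The other root is 73 − 30 = 43.

30, 43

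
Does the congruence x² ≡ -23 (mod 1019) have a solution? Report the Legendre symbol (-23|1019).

-1

Euler's criterion: (-23/1019) ≡ 996^509 (mod 1019).
996^2 ≡ 529 (mod 1019)
996^4 ≡ 635 (mod 1019)
996^8 ≡ 720 (mod 1019)
996^16 ≡ 748 (mod 1019)
996^32 ≡ 73 (mod 1019)
996^64 ≡ 234 (mod 1019)
996^128 ≡ 749 (mod 1019)
996^256 ≡ 551 (mod 1019)
996^509 = 996^(256+128+64+32+16+8+4+1) ≡ 1018 (mod 1019).
Result is 1018 ≡ −1, so (-23/1019) = −1.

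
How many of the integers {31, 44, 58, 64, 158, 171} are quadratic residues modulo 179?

4

(31/179) = +1 → QR.
(44/179) = -1 → non-residue.
(58/179) = -1 → non-residue.
(64/179) = +1 → QR.
(158/179) = +1 → QR.
(171/179) = +1 → QR.
Total quadratic residues among the 6: 4.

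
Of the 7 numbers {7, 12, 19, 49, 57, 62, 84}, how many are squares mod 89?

3

(7/89) = -1 → non-residue.
(12/89) = -1 → non-residue.
(19/89) = -1 → non-residue.
(49/89) = +1 → QR.
(57/89) = +1 → QR.
(62/89) = -1 → non-residue.
(84/89) = +1 → QR.
Total quadratic residues among the 7: 3.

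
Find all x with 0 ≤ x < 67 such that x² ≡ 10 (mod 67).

Since 67 ≡ 3 (mod 4), a square root of 10 is 10^((67+1)/4) = 10^17 mod 67.
Repeated squaring: 10^2≡33, 10^4≡17, 10^8≡21, 10^16≡39 (mod 67).
10^17 = 10^(16+1) ≡ 55 (mod 67).
Check: 55² = 3025 ≡ 10 (mod 67). The two roots are 12 and 55.

12, 55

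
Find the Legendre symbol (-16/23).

-1

Euler's criterion: (-16/23) ≡ 7^11 (mod 23).
7^2 ≡ 3 (mod 23)
7^4 ≡ 9 (mod 23)
7^8 ≡ 12 (mod 23)
7^11 = 7^(8+2+1) ≡ 22 (mod 23).
Result is 22 ≡ −1, so (-16/23) = −1.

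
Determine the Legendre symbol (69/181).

Reciprocity: 69 ≡ 1 and 181 ≡ 1 (mod 4), so (69/181) = +(181/69).
Reduce top mod 69: now compute (43/69).
Reciprocity: 43 ≡ 3 and 69 ≡ 1 (mod 4), so (43/69) = +(69/43).
Reduce top mod 43: now compute (26/43).
Pull out 2: since 43 ≡ 3 (mod 8), (2/43) = -1.
Reciprocity: 13 ≡ 1 and 43 ≡ 3 (mod 4), so (13/43) = +(43/13).
Reduce top mod 13: now compute (4/13).
Pull out 2^2: since 13 ≡ 5 (mod 8), (2/13) = -1, so (2/13)^2 = +1.
Reached (1/13) = 1. Collecting the sign flips along the way, the symbol is -1.

-1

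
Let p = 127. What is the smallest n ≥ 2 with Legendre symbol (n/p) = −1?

3

(2/127) = +1, so 2 is a residue.
(3/127) = −1, so 3 is the smallest positive non-residue mod 127.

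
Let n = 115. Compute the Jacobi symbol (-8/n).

First reduce: -8 ≡ 107 (mod 115).
Reciprocity: 107 ≡ 3 and 115 ≡ 3 (mod 4), so (107/115) = −(115/107).
Reduce top mod 107: now compute (8/107).
Pull out 2^3: since 107 ≡ 3 (mod 8), (2/107) = -1, so (2/107)^3 = -1.
Reached (1/107) = 1. Collecting the sign flips along the way, the symbol is +1.

1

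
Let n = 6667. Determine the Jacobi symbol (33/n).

1

Reciprocity: 33 ≡ 1 and 6667 ≡ 3 (mod 4), so (33/6667) = +(6667/33).
Reduce top mod 33: now compute (1/33).
Reached (1/33) = 1. Collecting the sign flips along the way, the symbol is +1.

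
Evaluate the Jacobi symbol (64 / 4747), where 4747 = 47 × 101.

Pull out 2^6: since 4747 ≡ 3 (mod 8), (2/4747) = -1, so (2/4747)^6 = +1.
Reached (1/4747) = 1. Collecting the sign flips along the way, the symbol is +1.

1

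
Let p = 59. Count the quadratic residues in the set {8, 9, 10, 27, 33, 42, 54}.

2

(8/59) = -1 → non-residue.
(9/59) = +1 → QR.
(10/59) = -1 → non-residue.
(27/59) = +1 → QR.
(33/59) = -1 → non-residue.
(42/59) = -1 → non-residue.
(54/59) = -1 → non-residue.
Total quadratic residues among the 7: 2.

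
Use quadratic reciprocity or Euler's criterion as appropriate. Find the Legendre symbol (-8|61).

Euler's criterion: (-8/61) ≡ 53^30 (mod 61).
53^2 ≡ 3 (mod 61)
53^4 ≡ 9 (mod 61)
53^8 ≡ 20 (mod 61)
53^16 ≡ 34 (mod 61)
53^30 = 53^(16+8+4+2) ≡ 60 (mod 61).
Result is 60 ≡ −1, so (-8/61) = −1.

-1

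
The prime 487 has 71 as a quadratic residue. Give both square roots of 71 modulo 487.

83, 404

Since 487 ≡ 3 (mod 4), a square root of 71 is 71^((487+1)/4) = 71^122 mod 487.
Repeated squaring: 71^2≡171, 71^4≡21, 71^8≡441, 71^16≡168, 71^32≡465, 71^64≡484 (mod 487).
71^122 = 71^(64+32+16+8+2) ≡ 83 (mod 487).
Check: 83² = 6889 ≡ 71 (mod 487). The two roots are 83 and 404.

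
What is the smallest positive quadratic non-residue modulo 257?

3

(2/257) = +1, so 2 is a residue.
(3/257) = −1, so 3 is the smallest positive non-residue mod 257.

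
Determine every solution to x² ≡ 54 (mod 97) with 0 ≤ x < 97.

97 ≡ 1 (mod 4), so we find a root by search.
Trying successive values, 32² = 1024 ≡ 54 (mod 97). The other root is 97 − 32 = 65.

32, 65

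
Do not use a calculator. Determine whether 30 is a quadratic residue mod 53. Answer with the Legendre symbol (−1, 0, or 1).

-1

Pull out 2: since 53 ≡ 5 (mod 8), (2/53) = -1.
Reciprocity: 15 ≡ 3 and 53 ≡ 1 (mod 4), so (15/53) = +(53/15).
Reduce top mod 15: now compute (8/15).
Pull out 2^3: since 15 ≡ 7 (mod 8), (2/15) = +1, so (2/15)^3 = +1.
Reached (1/15) = 1. Collecting the sign flips along the way, the symbol is -1.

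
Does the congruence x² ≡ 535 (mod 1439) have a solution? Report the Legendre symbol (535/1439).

-1

Reciprocity: 535 ≡ 3 and 1439 ≡ 3 (mod 4), so (535/1439) = −(1439/535).
Reduce top mod 535: now compute (369/535).
Reciprocity: 369 ≡ 1 and 535 ≡ 3 (mod 4), so (369/535) = +(535/369).
Reduce top mod 369: now compute (166/369).
Pull out 2: since 369 ≡ 1 (mod 8), (2/369) = +1.
Reciprocity: 83 ≡ 3 and 369 ≡ 1 (mod 4), so (83/369) = +(369/83).
Reduce top mod 83: now compute (37/83).
Reciprocity: 37 ≡ 1 and 83 ≡ 3 (mod 4), so (37/83) = +(83/37).
Reduce top mod 37: now compute (9/37).
Reciprocity: 9 ≡ 1 and 37 ≡ 1 (mod 4), so (9/37) = +(37/9).
Reduce top mod 9: now compute (1/9).
Reached (1/9) = 1. Collecting the sign flips along the way, the symbol is -1.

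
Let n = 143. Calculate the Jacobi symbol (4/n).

1

Pull out 2^2: since 143 ≡ 7 (mod 8), (2/143) = +1, so (2/143)^2 = +1.
Reached (1/143) = 1. Collecting the sign flips along the way, the symbol is +1.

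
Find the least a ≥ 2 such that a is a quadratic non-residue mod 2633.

3

(2/2633) = +1, so 2 is a residue.
(3/2633) = −1, so 3 is the smallest positive non-residue mod 2633.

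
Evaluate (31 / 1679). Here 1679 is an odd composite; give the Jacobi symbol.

-1

Reciprocity: 31 ≡ 3 and 1679 ≡ 3 (mod 4), so (31/1679) = −(1679/31).
Reduce top mod 31: now compute (5/31).
Reciprocity: 5 ≡ 1 and 31 ≡ 3 (mod 4), so (5/31) = +(31/5).
Reduce top mod 5: now compute (1/5).
Reached (1/5) = 1. Collecting the sign flips along the way, the symbol is -1.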